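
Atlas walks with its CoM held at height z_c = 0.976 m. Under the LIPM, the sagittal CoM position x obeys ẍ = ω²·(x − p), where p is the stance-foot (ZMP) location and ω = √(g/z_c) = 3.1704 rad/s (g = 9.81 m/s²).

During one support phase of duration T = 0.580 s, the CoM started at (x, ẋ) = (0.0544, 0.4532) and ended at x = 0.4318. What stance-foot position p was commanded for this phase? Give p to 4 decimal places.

ωT = 3.1704·0.580 = 1.838832; cosh(ωT) = 3.224096, sinh(ωT) = 3.065093
x(T) = p + (x₀−p)·cosh(ωT) + (ẋ₀/ω)·sinh(ωT) ⇒ p·(1 − cosh) = x(T) − x₀·cosh − (ẋ₀/ω)·sinh
numerator   = 0.4318 − (0.0544)·3.224096 − (0.4532/3.1704)·3.065093 = -0.181737
denominator = 1 − 3.224096 = -2.224096
p = -0.181737 / -2.224096 = 0.0817

p = 0.0817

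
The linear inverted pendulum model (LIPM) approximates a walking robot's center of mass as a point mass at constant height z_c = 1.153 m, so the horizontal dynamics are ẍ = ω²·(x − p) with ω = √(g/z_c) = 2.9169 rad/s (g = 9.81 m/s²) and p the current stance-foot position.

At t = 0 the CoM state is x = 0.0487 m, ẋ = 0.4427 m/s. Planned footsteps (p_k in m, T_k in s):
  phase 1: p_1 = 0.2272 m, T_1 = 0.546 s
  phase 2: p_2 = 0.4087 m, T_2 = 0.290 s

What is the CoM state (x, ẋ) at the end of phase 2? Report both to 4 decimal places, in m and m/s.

x = -0.0092, ẋ = -0.9077

phase 1: p=0.2272, T=0.546, ωT=1.592627, cosh=2.560020, sinh=2.356630; start (x,ẋ)=(0.048700, 0.442700) → end (x,ẋ)=(0.127904, -0.093698)
phase 2: p=0.4087, T=0.290, ωT=0.845901, cosh=1.379623, sinh=0.950453; start (x,ẋ)=(0.127904, -0.093698) → end (x,ẋ)=(-0.009224, -0.907740)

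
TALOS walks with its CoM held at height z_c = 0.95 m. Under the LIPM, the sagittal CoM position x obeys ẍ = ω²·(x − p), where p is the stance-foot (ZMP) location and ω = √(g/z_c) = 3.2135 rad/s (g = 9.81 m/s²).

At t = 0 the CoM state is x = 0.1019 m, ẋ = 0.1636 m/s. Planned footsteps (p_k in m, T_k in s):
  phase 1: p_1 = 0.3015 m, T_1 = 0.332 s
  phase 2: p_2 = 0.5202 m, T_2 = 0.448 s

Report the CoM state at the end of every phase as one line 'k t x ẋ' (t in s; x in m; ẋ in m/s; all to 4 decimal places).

1 0.3320 0.0423 -0.5558
2 0.7800 -0.8889 -4.2961

phase 1: p=0.3015, T=0.332, ωT=1.066882, cosh=1.625192, sinh=1.281112; start (x,ẋ)=(0.101900, 0.163600) → end (x,ẋ)=(0.042333, -0.555843)
phase 2: p=0.5202, T=0.448, ωT=1.439648, cosh=2.228111, sinh=1.991100; start (x,ẋ)=(0.042333, -0.555843) → end (x,ẋ)=(-0.888942, -4.296059)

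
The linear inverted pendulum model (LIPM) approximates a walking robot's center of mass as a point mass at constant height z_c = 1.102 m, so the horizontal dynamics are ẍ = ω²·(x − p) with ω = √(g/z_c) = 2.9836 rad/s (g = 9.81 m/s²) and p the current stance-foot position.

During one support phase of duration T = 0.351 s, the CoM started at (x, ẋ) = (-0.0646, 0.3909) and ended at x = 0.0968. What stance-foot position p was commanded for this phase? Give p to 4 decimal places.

p = -0.0608

ωT = 2.9836·0.351 = 1.047244; cosh(ωT) = 1.600344, sinh(ωT) = 1.249441
x(T) = p + (x₀−p)·cosh(ωT) + (ẋ₀/ω)·sinh(ωT) ⇒ p·(1 − cosh) = x(T) − x₀·cosh − (ẋ₀/ω)·sinh
numerator   = 0.0968 − (-0.0646)·1.600344 − (0.3909/2.9836)·1.249441 = 0.036485
denominator = 1 − 1.600344 = -0.600344
p = 0.036485 / -0.600344 = -0.0608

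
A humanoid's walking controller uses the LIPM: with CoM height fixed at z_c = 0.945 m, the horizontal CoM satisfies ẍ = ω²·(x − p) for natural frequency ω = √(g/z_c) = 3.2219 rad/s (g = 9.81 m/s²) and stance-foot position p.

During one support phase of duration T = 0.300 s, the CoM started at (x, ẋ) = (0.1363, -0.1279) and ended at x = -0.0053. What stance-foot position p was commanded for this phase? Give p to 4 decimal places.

ωT = 3.2219·0.300 = 0.966570; cosh(ωT) = 1.504649, sinh(ωT) = 1.124263
x(T) = p + (x₀−p)·cosh(ωT) + (ẋ₀/ω)·sinh(ωT) ⇒ p·(1 − cosh) = x(T) − x₀·cosh − (ẋ₀/ω)·sinh
numerator   = -0.0053 − (0.1363)·1.504649 − (-0.1279/3.2219)·1.124263 = -0.165754
denominator = 1 − 1.504649 = -0.504649
p = -0.165754 / -0.504649 = 0.3285

p = 0.3285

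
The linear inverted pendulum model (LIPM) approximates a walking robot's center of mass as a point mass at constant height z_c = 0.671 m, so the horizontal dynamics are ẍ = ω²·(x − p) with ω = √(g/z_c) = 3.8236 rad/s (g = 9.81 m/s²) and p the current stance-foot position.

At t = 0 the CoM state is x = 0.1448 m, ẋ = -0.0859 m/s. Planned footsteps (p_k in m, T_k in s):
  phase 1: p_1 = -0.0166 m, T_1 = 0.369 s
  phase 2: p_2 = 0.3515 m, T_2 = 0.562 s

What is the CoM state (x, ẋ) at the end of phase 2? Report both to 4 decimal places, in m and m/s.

phase 1: p=-0.0166, T=0.369, ωT=1.410908, cosh=2.171800, sinh=1.927878; start (x,ẋ)=(0.144800, -0.085900) → end (x,ẋ)=(0.290617, 1.003192)
phase 2: p=0.3515, T=0.562, ωT=2.148863, cosh=4.345861, sinh=4.229244; start (x,ẋ)=(0.290617, 1.003192) → end (x,ẋ)=(1.196532, 3.375202)

x = 1.1965, ẋ = 3.3752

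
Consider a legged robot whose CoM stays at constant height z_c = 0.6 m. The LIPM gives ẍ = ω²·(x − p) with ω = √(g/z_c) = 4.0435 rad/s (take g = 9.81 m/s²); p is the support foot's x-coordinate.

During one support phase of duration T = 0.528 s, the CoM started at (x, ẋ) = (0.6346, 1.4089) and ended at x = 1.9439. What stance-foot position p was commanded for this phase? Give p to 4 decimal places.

ωT = 4.0435·0.528 = 2.134968; cosh(ωT) = 4.287512, sinh(ωT) = 4.169264
x(T) = p + (x₀−p)·cosh(ωT) + (ẋ₀/ω)·sinh(ωT) ⇒ p·(1 − cosh) = x(T) − x₀·cosh − (ẋ₀/ω)·sinh
numerator   = 1.9439 − (0.6346)·4.287512 − (1.4089/4.0435)·4.169264 = -2.229676
denominator = 1 − 4.287512 = -3.287512
p = -2.229676 / -3.287512 = 0.6782

p = 0.6782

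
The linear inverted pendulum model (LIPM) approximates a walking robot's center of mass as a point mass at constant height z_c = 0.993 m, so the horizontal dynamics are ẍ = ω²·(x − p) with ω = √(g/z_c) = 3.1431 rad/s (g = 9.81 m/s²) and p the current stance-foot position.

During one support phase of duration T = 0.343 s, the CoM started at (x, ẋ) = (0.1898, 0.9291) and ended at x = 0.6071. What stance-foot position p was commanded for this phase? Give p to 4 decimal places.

ωT = 3.1431·0.343 = 1.078083; cosh(ωT) = 1.639644, sinh(ωT) = 1.299397
x(T) = p + (x₀−p)·cosh(ωT) + (ẋ₀/ω)·sinh(ωT) ⇒ p·(1 − cosh) = x(T) − x₀·cosh − (ẋ₀/ω)·sinh
numerator   = 0.6071 − (0.1898)·1.639644 − (0.9291/3.1431)·1.299397 = -0.088206
denominator = 1 − 1.639644 = -0.639644
p = -0.088206 / -0.639644 = 0.1379

p = 0.1379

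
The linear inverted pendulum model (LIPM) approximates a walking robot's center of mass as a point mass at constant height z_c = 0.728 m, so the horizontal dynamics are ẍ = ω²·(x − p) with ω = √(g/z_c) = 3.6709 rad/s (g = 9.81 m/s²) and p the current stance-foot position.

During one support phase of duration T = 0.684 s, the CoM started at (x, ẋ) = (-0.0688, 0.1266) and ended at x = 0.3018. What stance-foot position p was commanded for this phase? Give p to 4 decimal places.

p = -0.0995

ωT = 3.6709·0.684 = 2.510896; cosh(ωT) = 6.198575, sinh(ωT) = 6.117380
x(T) = p + (x₀−p)·cosh(ωT) + (ẋ₀/ω)·sinh(ωT) ⇒ p·(1 − cosh) = x(T) − x₀·cosh − (ẋ₀/ω)·sinh
numerator   = 0.3018 − (-0.0688)·6.198575 − (0.1266/3.6709)·6.117380 = 0.517289
denominator = 1 − 6.198575 = -5.198575
p = 0.517289 / -5.198575 = -0.0995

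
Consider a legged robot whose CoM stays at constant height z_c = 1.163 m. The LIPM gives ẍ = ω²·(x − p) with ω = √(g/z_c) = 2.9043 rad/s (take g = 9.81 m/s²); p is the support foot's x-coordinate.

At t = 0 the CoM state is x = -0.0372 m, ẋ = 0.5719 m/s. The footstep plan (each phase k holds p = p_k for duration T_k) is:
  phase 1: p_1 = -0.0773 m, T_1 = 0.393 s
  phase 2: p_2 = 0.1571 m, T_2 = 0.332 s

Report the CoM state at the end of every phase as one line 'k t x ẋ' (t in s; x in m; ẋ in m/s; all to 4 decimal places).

1 0.3930 0.2687 1.1504
2 0.7250 0.7687 2.0912

phase 1: p=-0.0773, T=0.393, ωT=1.141390, cosh=1.725246, sinh=1.405871; start (x,ẋ)=(-0.037200, 0.571900) → end (x,ẋ)=(0.268719, 1.150399)
phase 2: p=0.1571, T=0.332, ωT=0.964228, cosh=1.502019, sinh=1.120742; start (x,ẋ)=(0.268719, 1.150399) → end (x,ẋ)=(0.768683, 2.091240)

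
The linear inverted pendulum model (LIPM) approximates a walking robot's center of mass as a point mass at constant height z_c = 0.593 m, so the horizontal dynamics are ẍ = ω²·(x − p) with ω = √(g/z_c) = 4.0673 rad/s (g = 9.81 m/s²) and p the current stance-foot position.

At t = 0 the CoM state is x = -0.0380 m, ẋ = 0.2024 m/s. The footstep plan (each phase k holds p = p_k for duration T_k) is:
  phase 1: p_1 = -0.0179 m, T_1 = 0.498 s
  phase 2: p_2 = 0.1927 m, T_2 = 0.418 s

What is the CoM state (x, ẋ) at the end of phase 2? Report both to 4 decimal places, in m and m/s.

x = 0.2116, ẋ = 0.2402

phase 1: p=-0.0179, T=0.498, ωT=2.025515, cosh=3.855971, sinh=3.724045; start (x,ẋ)=(-0.038000, 0.202400) → end (x,ẋ)=(0.089914, 0.475998)
phase 2: p=0.1927, T=0.418, ωT=1.700131, cosh=2.828663, sinh=2.646004; start (x,ẋ)=(0.089914, 0.475998) → end (x,ẋ)=(0.211615, 0.240242)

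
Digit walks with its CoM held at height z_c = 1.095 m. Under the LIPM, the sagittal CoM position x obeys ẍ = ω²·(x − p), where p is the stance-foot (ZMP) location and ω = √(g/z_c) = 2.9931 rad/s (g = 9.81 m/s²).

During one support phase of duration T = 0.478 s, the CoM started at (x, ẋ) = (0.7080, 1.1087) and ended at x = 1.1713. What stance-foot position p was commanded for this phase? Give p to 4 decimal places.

ωT = 2.9931·0.478 = 1.430702; cosh(ωT) = 2.210387, sinh(ωT) = 1.971246
x(T) = p + (x₀−p)·cosh(ωT) + (ẋ₀/ω)·sinh(ωT) ⇒ p·(1 − cosh) = x(T) − x₀·cosh − (ẋ₀/ω)·sinh
numerator   = 1.1713 − (0.7080)·2.210387 − (1.1087/2.9931)·1.971246 = -1.123840
denominator = 1 − 2.210387 = -1.210387
p = -1.123840 / -1.210387 = 0.9285

p = 0.9285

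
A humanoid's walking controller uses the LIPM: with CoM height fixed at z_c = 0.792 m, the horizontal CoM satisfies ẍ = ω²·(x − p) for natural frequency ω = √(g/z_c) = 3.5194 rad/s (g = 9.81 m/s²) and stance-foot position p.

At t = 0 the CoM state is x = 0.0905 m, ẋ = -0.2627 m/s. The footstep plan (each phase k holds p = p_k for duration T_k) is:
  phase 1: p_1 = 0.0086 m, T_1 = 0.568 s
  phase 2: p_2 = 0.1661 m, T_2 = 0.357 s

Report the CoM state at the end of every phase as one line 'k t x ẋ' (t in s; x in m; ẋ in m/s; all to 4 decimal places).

phase 1: p=0.0086, T=0.568, ωT=1.999019, cosh=3.758640, sinh=3.623172; start (x,ẋ)=(0.090500, -0.262700) → end (x,ẋ)=(0.045987, 0.056944)
phase 2: p=0.1661, T=0.357, ωT=1.256426, cosh=1.898757, sinh=1.614087; start (x,ẋ)=(0.045987, 0.056944) → end (x,ẋ)=(-0.035850, -0.574194)

1 0.5680 0.0460 0.0569
2 0.9250 -0.0358 -0.5742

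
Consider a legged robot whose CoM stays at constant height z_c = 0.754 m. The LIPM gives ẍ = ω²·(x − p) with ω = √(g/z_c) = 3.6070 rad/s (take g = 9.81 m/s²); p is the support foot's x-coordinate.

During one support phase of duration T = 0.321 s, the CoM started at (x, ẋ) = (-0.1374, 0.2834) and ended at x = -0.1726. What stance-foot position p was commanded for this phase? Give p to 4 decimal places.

ωT = 3.6070·0.321 = 1.157847; cosh(ωT) = 1.748617, sinh(ωT) = 1.434455
x(T) = p + (x₀−p)·cosh(ωT) + (ẋ₀/ω)·sinh(ωT) ⇒ p·(1 − cosh) = x(T) − x₀·cosh − (ẋ₀/ω)·sinh
numerator   = -0.1726 − (-0.1374)·1.748617 − (0.2834/3.6070)·1.434455 = -0.045044
denominator = 1 − 1.748617 = -0.748617
p = -0.045044 / -0.748617 = 0.0602

p = 0.0602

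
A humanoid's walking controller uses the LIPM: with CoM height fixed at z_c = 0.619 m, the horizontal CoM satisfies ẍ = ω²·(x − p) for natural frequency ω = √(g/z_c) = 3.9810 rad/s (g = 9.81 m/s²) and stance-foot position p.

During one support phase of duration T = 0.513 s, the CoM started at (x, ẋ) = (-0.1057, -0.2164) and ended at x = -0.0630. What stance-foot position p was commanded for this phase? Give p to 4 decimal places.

p = -0.1909

ωT = 3.9810·0.513 = 2.042253; cosh(ωT) = 3.918846, sinh(ωT) = 3.789110
x(T) = p + (x₀−p)·cosh(ωT) + (ẋ₀/ω)·sinh(ωT) ⇒ p·(1 − cosh) = x(T) − x₀·cosh − (ẋ₀/ω)·sinh
numerator   = -0.0630 − (-0.1057)·3.918846 − (-0.2164/3.9810)·3.789110 = 0.557191
denominator = 1 − 3.918846 = -2.918846
p = 0.557191 / -2.918846 = -0.1909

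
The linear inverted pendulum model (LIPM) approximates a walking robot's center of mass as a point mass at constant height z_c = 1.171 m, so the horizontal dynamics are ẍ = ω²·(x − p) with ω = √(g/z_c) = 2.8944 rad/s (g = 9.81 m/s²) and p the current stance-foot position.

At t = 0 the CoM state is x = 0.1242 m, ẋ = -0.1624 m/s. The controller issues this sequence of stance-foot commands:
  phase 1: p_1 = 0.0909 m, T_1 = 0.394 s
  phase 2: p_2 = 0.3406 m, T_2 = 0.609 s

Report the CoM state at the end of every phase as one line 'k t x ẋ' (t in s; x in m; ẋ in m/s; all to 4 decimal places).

1 0.3940 0.0695 -0.1446
2 1.0030 -0.6139 -2.6529

phase 1: p=0.0909, T=0.394, ωT=1.140394, cosh=1.723846, sinh=1.404153; start (x,ẋ)=(0.124200, -0.162400) → end (x,ẋ)=(0.069519, -0.144615)
phase 2: p=0.3406, T=0.609, ωT=1.762690, cosh=2.999837, sinh=2.828254; start (x,ẋ)=(0.069519, -0.144615) → end (x,ẋ)=(-0.613908, -2.652916)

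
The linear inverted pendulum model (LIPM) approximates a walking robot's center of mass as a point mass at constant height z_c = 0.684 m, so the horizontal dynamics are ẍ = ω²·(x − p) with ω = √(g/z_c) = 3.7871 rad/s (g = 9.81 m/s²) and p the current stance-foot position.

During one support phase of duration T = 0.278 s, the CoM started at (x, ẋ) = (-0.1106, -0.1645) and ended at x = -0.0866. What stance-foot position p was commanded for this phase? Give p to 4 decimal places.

p = -0.2401

ωT = 3.7871·0.278 = 1.052814; cosh(ωT) = 1.607329, sinh(ωT) = 1.258374
x(T) = p + (x₀−p)·cosh(ωT) + (ẋ₀/ω)·sinh(ωT) ⇒ p·(1 − cosh) = x(T) − x₀·cosh − (ẋ₀/ω)·sinh
numerator   = -0.0866 − (-0.1106)·1.607329 − (-0.1645/3.7871)·1.258374 = 0.145830
denominator = 1 − 1.607329 = -0.607329
p = 0.145830 / -0.607329 = -0.2401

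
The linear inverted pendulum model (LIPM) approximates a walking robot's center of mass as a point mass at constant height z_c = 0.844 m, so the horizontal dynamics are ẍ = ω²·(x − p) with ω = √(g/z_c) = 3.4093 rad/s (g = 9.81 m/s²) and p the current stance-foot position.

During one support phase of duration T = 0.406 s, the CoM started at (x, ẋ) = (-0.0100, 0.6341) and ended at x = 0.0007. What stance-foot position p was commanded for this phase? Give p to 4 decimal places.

p = 0.2908

ωT = 3.4093·0.406 = 1.384176; cosh(ωT) = 2.121032, sinh(ωT) = 1.870502
x(T) = p + (x₀−p)·cosh(ωT) + (ẋ₀/ω)·sinh(ωT) ⇒ p·(1 − cosh) = x(T) − x₀·cosh − (ẋ₀/ω)·sinh
numerator   = 0.0007 − (-0.0100)·2.121032 − (0.6341/3.4093)·1.870502 = -0.325987
denominator = 1 − 2.121032 = -1.121032
p = -0.325987 / -1.121032 = 0.2908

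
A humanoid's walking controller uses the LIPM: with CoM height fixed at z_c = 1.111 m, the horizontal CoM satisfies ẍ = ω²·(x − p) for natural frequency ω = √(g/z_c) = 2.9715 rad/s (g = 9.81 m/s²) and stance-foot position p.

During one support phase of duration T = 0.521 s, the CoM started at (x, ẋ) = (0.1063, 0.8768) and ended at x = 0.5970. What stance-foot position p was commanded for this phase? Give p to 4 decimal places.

p = 0.2241

ωT = 2.9715·0.521 = 1.548151; cosh(ωT) = 2.457705, sinh(ωT) = 2.245064
x(T) = p + (x₀−p)·cosh(ωT) + (ẋ₀/ω)·sinh(ωT) ⇒ p·(1 − cosh) = x(T) − x₀·cosh − (ẋ₀/ω)·sinh
numerator   = 0.5970 − (0.1063)·2.457705 − (0.8768/2.9715)·2.245064 = -0.326705
denominator = 1 − 2.457705 = -1.457705
p = -0.326705 / -1.457705 = 0.2241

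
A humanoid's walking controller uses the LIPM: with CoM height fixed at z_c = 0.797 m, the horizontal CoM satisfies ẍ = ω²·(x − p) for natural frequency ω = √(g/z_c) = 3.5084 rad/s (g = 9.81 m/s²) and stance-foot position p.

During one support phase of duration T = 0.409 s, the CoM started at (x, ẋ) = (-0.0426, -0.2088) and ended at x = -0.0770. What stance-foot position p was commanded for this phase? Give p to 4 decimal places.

p = -0.1111

ωT = 3.5084·0.409 = 1.434936; cosh(ωT) = 2.218753, sinh(ωT) = 1.980622
x(T) = p + (x₀−p)·cosh(ωT) + (ẋ₀/ω)·sinh(ωT) ⇒ p·(1 − cosh) = x(T) − x₀·cosh − (ẋ₀/ω)·sinh
numerator   = -0.0770 − (-0.0426)·2.218753 − (-0.2088/3.5084)·1.980622 = 0.135394
denominator = 1 − 2.218753 = -1.218753
p = 0.135394 / -1.218753 = -0.1111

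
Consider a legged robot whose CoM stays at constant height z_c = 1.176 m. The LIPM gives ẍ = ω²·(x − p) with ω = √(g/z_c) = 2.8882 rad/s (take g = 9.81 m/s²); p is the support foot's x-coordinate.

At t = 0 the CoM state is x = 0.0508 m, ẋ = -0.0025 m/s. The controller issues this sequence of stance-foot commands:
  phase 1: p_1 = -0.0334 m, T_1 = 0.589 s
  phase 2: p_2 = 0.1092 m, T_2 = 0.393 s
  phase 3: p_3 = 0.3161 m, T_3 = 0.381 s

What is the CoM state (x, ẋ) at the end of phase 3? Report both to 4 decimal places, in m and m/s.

x = 1.4325, ẋ = 3.4625

phase 1: p=-0.0334, T=0.589, ωT=1.701150, cosh=2.831359, sinh=2.648886; start (x,ẋ)=(0.050800, -0.002500) → end (x,ẋ)=(0.202708, 0.637095)
phase 2: p=0.1092, T=0.393, ωT=1.135063, cosh=1.716385, sinh=1.394983; start (x,ẋ)=(0.202708, 0.637095) → end (x,ẋ)=(0.577408, 1.470241)
phase 3: p=0.3161, T=0.381, ωT=1.100404, cosh=1.669059, sinh=1.336322; start (x,ẋ)=(0.577408, 1.470241) → end (x,ẋ)=(1.432494, 3.462453)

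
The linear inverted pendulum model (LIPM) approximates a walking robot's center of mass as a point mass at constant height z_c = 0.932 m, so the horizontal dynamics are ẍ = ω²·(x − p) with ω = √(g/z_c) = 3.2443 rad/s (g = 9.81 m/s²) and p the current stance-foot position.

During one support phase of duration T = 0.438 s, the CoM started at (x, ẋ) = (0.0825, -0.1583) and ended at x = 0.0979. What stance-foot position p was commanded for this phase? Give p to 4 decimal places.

ωT = 3.2443·0.438 = 1.421003; cosh(ωT) = 2.191373, sinh(ωT) = 1.949901
x(T) = p + (x₀−p)·cosh(ωT) + (ẋ₀/ω)·sinh(ωT) ⇒ p·(1 − cosh) = x(T) − x₀·cosh − (ẋ₀/ω)·sinh
numerator   = 0.0979 − (0.0825)·2.191373 − (-0.1583/3.2443)·1.949901 = 0.012254
denominator = 1 − 2.191373 = -1.191373
p = 0.012254 / -1.191373 = -0.0103

p = -0.0103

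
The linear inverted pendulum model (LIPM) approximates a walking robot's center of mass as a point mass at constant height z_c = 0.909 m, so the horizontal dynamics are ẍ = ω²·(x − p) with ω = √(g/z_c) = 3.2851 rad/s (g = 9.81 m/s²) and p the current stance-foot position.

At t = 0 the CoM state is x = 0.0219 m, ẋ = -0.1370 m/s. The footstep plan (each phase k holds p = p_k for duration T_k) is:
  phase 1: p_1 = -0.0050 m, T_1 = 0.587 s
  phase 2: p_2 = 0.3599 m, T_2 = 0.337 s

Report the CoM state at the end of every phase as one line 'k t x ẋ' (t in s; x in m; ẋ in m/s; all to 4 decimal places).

phase 1: p=-0.0050, T=0.587, ωT=1.928354, cosh=3.511782, sinh=3.366395; start (x,ẋ)=(0.021900, -0.137000) → end (x,ẋ)=(-0.050923, -0.183629)
phase 2: p=0.3599, T=0.337, ωT=1.107079, cosh=1.678015, sinh=1.347492; start (x,ẋ)=(-0.050923, -0.183629) → end (x,ẋ)=(-0.404789, -2.126701)

1 0.5870 -0.0509 -0.1836
2 0.9240 -0.4048 -2.1267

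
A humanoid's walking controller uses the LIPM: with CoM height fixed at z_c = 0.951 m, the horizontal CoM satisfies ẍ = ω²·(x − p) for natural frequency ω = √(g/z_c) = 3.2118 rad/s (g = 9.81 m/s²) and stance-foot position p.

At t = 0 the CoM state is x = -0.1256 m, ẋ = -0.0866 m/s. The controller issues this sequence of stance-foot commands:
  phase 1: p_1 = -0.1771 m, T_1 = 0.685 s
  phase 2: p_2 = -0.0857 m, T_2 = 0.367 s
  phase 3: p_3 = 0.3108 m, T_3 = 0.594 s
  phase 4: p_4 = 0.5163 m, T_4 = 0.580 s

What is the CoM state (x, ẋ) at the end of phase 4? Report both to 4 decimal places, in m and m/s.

x = 0.4031, ẋ = -0.2298

phase 1: p=-0.1771, T=0.685, ωT=2.200083, cosh=4.568278, sinh=4.457484; start (x,ẋ)=(-0.125600, -0.086600) → end (x,ẋ)=(-0.062021, 0.341689)
phase 2: p=-0.0857, T=0.367, ωT=1.178731, cosh=1.778957, sinh=1.471288; start (x,ẋ)=(-0.062021, 0.341689) → end (x,ẋ)=(0.112948, 0.719745)
phase 3: p=0.3108, T=0.594, ωT=1.907809, cosh=3.443358, sinh=3.294953; start (x,ẋ)=(0.112948, 0.719745) → end (x,ẋ)=(0.367902, 0.384520)
phase 4: p=0.5163, T=0.580, ωT=1.862844, cosh=3.298631, sinh=3.143401; start (x,ẋ)=(0.367902, 0.384520) → end (x,ẋ)=(0.403122, -0.229830)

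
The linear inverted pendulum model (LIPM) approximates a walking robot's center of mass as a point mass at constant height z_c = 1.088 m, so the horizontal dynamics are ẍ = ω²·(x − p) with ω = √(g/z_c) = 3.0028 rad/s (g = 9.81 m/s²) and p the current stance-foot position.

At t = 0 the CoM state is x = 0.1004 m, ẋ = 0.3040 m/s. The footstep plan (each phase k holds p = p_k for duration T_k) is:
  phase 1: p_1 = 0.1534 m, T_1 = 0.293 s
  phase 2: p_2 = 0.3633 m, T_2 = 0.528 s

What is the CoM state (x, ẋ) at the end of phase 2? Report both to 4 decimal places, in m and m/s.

phase 1: p=0.1534, T=0.293, ωT=0.879820, cosh=1.412662, sinh=0.997805; start (x,ẋ)=(0.100400, 0.304000) → end (x,ẋ)=(0.179546, 0.270650)
phase 2: p=0.3633, T=0.528, ωT=1.585478, cosh=2.543238, sinh=2.338388; start (x,ẋ)=(0.179546, 0.270650) → end (x,ẋ)=(0.106734, -0.601943)

x = 0.1067, ẋ = -0.6019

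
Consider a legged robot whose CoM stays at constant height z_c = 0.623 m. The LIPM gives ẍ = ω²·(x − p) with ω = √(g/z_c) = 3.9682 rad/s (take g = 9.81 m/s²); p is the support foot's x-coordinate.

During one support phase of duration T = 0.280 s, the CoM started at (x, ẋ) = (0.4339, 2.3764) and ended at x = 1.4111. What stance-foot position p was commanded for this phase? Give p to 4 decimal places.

ωT = 3.9682·0.280 = 1.111096; cosh(ωT) = 1.683442, sinh(ωT) = 1.354244
x(T) = p + (x₀−p)·cosh(ωT) + (ẋ₀/ω)·sinh(ωT) ⇒ p·(1 − cosh) = x(T) − x₀·cosh − (ẋ₀/ω)·sinh
numerator   = 1.4111 − (0.4339)·1.683442 − (2.3764/3.9682)·1.354244 = -0.130349
denominator = 1 − 1.683442 = -0.683442
p = -0.130349 / -0.683442 = 0.1907

p = 0.1907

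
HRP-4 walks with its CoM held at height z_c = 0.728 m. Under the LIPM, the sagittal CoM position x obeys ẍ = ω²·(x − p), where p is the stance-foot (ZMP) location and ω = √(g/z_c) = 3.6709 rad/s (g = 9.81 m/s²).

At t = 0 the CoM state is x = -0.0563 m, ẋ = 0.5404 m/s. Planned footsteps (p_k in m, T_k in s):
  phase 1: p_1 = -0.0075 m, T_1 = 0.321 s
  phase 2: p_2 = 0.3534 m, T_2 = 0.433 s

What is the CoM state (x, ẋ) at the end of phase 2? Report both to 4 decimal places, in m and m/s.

x = 0.2096, ẋ = -0.2125

phase 1: p=-0.0075, T=0.321, ωT=1.178359, cosh=1.778411, sinh=1.470627; start (x,ẋ)=(-0.056300, 0.540400) → end (x,ẋ)=(0.122207, 0.697605)
phase 2: p=0.3534, T=0.433, ωT=1.589500, cosh=2.552662, sinh=2.348634; start (x,ẋ)=(0.122207, 0.697605) → end (x,ẋ)=(0.209570, -0.212501)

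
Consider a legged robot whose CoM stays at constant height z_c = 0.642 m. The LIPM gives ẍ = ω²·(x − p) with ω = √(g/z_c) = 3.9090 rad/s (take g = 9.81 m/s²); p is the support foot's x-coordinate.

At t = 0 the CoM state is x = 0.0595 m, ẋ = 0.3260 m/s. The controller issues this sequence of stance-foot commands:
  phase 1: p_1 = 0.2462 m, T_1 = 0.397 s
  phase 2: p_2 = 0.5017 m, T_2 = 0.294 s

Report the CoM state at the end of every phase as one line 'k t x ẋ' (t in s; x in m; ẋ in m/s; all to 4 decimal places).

1 0.3970 -0.0262 -0.8412
2 0.6910 -0.7204 -4.3899

phase 1: p=0.2462, T=0.397, ωT=1.551873, cosh=2.466077, sinh=2.254226; start (x,ẋ)=(0.059500, 0.326000) → end (x,ẋ)=(-0.026220, -0.841216)
phase 2: p=0.5017, T=0.294, ωT=1.149246, cosh=1.736344, sinh=1.419468; start (x,ẋ)=(-0.026220, -0.841216) → end (x,ẋ)=(-0.720421, -4.389913)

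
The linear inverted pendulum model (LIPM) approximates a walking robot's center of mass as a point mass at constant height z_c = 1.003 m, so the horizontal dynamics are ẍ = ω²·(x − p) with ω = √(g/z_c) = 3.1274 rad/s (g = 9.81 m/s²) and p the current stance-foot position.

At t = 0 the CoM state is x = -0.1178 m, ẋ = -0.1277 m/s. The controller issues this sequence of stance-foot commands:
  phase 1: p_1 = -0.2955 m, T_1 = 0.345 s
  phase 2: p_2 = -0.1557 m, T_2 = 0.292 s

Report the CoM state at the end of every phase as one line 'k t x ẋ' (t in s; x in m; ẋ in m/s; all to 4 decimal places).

1 0.3450 -0.0571 0.5134
2 0.6370 0.1587 1.0653

phase 1: p=-0.2955, T=0.345, ωT=1.078953, cosh=1.640775, sinh=1.300823; start (x,ẋ)=(-0.117800, -0.127700) → end (x,ẋ)=(-0.057050, 0.513391)
phase 2: p=-0.1557, T=0.292, ωT=0.913201, cosh=1.446762, sinh=1.045525; start (x,ẋ)=(-0.057050, 0.513391) → end (x,ẋ)=(0.158655, 1.065317)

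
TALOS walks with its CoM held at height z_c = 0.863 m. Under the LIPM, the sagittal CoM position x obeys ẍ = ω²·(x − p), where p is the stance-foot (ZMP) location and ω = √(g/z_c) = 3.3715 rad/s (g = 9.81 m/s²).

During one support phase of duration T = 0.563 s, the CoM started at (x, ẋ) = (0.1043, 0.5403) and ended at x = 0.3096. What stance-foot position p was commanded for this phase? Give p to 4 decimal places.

p = 0.2359

ωT = 3.3715·0.563 = 1.898154; cosh(ωT) = 3.411706, sinh(ωT) = 3.261861
x(T) = p + (x₀−p)·cosh(ωT) + (ẋ₀/ω)·sinh(ωT) ⇒ p·(1 − cosh) = x(T) − x₀·cosh − (ẋ₀/ω)·sinh
numerator   = 0.3096 − (0.1043)·3.411706 − (0.5403/3.3715)·3.261861 = -0.568971
denominator = 1 − 3.411706 = -2.411706
p = -0.568971 / -2.411706 = 0.2359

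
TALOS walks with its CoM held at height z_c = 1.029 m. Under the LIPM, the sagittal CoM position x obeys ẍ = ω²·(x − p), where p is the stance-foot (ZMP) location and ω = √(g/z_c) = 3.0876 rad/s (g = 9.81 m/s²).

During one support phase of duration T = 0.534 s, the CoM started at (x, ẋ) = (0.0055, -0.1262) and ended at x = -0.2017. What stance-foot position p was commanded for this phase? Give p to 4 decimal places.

p = 0.0673

ωT = 3.0876·0.534 = 1.648778; cosh(ωT) = 2.696454, sinh(ωT) = 2.504169
x(T) = p + (x₀−p)·cosh(ωT) + (ẋ₀/ω)·sinh(ωT) ⇒ p·(1 − cosh) = x(T) − x₀·cosh − (ẋ₀/ω)·sinh
numerator   = -0.2017 − (0.0055)·2.696454 − (-0.1262/3.0876)·2.504169 = -0.114177
denominator = 1 − 2.696454 = -1.696454
p = -0.114177 / -1.696454 = 0.0673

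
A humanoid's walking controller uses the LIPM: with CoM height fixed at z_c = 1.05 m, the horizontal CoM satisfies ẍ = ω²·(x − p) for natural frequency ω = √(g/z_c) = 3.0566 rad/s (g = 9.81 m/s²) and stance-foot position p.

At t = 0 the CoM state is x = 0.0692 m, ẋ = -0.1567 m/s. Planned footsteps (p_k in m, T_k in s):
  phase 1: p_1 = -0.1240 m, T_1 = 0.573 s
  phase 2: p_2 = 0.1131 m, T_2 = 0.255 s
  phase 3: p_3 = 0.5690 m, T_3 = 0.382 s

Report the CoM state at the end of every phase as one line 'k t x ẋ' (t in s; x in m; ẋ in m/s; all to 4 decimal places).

phase 1: p=-0.1240, T=0.573, ωT=1.751432, cosh=2.968187, sinh=2.794661; start (x,ẋ)=(0.069200, -0.156700) → end (x,ẋ)=(0.306182, 1.185231)
phase 2: p=0.1131, T=0.255, ωT=0.779433, cosh=1.319451, sinh=0.860785; start (x,ẋ)=(0.306182, 1.185231) → end (x,ẋ)=(0.701641, 2.071868)
phase 3: p=0.5690, T=0.382, ωT=1.167621, cosh=1.762722, sinh=1.451616; start (x,ẋ)=(0.701641, 2.071868) → end (x,ẋ)=(1.786765, 4.240657)

1 0.5730 0.3062 1.1852
2 0.8280 0.7016 2.0719
3 1.2100 1.7868 4.2407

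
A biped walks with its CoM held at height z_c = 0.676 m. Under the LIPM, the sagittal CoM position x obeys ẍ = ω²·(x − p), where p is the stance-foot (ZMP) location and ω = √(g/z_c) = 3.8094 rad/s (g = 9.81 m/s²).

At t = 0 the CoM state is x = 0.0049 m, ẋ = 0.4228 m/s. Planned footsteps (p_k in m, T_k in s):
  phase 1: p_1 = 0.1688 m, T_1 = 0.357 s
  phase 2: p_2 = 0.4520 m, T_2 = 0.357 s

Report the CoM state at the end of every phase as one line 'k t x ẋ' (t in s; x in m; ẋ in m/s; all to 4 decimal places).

phase 1: p=0.1688, T=0.357, ωT=1.359956, cosh=2.076347, sinh=1.819674; start (x,ẋ)=(0.004900, 0.422800) → end (x,ẋ)=(0.030450, -0.258254)
phase 2: p=0.4520, T=0.357, ωT=1.359956, cosh=2.076347, sinh=1.819674; start (x,ẋ)=(0.030450, -0.258254) → end (x,ẋ)=(-0.546647, -3.458354)

1 0.3570 0.0304 -0.2583
2 0.7140 -0.5466 -3.4584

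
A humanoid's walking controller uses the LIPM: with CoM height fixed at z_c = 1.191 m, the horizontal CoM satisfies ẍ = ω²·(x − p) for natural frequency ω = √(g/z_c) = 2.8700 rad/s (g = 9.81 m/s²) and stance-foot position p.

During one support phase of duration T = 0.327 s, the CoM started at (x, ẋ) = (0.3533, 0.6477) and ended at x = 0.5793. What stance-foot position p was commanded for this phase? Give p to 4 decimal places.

ωT = 2.8700·0.327 = 0.938490; cosh(ωT) = 1.473668, sinh(ωT) = 1.082450
x(T) = p + (x₀−p)·cosh(ωT) + (ẋ₀/ω)·sinh(ωT) ⇒ p·(1 − cosh) = x(T) − x₀·cosh − (ẋ₀/ω)·sinh
numerator   = 0.5793 − (0.3533)·1.473668 − (0.6477/2.8700)·1.082450 = -0.185634
denominator = 1 − 1.473668 = -0.473668
p = -0.185634 / -0.473668 = 0.3919

p = 0.3919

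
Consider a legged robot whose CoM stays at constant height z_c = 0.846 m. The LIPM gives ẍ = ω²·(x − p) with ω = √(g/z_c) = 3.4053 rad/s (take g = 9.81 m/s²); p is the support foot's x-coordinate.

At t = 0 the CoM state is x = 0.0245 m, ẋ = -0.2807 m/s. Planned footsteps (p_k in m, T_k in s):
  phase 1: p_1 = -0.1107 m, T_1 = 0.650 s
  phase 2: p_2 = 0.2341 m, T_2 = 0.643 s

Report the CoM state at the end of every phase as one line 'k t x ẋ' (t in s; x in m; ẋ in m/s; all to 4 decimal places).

phase 1: p=-0.1107, T=0.650, ωT=2.213445, cosh=4.628249, sinh=4.518925; start (x,ẋ)=(0.024500, -0.280700) → end (x,ẋ)=(0.142543, 0.781348)
phase 2: p=0.2341, T=0.643, ωT=2.189608, cosh=4.521835, sinh=4.409875; start (x,ẋ)=(0.142543, 0.781348) → end (x,ẋ)=(0.831942, 2.158218)

1 0.6500 0.1425 0.7813
2 1.2930 0.8319 2.1582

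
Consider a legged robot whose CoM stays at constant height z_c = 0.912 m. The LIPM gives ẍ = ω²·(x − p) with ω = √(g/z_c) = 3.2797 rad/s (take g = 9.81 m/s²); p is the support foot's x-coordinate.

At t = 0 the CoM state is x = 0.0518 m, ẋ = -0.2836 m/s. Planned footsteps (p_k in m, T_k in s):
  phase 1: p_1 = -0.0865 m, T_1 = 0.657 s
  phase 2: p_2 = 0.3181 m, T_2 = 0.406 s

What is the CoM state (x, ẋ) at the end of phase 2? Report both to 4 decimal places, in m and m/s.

x = 0.3485, ẋ = 0.4276

phase 1: p=-0.0865, T=0.657, ωT=2.154763, cosh=4.370888, sinh=4.254957; start (x,ẋ)=(0.051800, -0.283600) → end (x,ẋ)=(0.150062, 0.690390)
phase 2: p=0.3181, T=0.406, ωT=1.331558, cosh=2.025503, sinh=1.761437; start (x,ẋ)=(0.150062, 0.690390) → end (x,ẋ)=(0.348528, 0.427634)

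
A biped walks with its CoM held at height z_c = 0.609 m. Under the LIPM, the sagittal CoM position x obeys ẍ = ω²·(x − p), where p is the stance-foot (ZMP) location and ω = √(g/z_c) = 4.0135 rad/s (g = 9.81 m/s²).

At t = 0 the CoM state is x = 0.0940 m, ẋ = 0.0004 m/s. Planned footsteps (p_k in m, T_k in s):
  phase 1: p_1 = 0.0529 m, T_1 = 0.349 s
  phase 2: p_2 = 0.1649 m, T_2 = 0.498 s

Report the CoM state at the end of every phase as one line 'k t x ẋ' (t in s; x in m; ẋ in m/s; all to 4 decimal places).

1 0.3490 0.1415 0.3152
2 0.8470 0.3616 0.8450

phase 1: p=0.0529, T=0.349, ωT=1.400711, cosh=2.152254, sinh=1.905832; start (x,ẋ)=(0.094000, 0.000400) → end (x,ẋ)=(0.141548, 0.315237)
phase 2: p=0.1649, T=0.498, ωT=1.998723, cosh=3.757567, sinh=3.622059; start (x,ẋ)=(0.141548, 0.315237) → end (x,ẋ)=(0.361643, 0.845048)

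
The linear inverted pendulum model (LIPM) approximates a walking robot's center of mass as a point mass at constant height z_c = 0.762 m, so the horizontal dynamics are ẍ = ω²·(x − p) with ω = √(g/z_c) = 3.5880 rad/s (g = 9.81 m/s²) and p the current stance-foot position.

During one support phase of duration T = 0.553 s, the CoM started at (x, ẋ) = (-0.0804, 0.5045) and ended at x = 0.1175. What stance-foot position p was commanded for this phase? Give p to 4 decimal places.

ωT = 3.5880·0.553 = 1.984164; cosh(ωT) = 3.705230, sinh(ωT) = 3.567735
x(T) = p + (x₀−p)·cosh(ωT) + (ẋ₀/ω)·sinh(ωT) ⇒ p·(1 − cosh) = x(T) − x₀·cosh − (ẋ₀/ω)·sinh
numerator   = 0.1175 − (-0.0804)·3.705230 − (0.5045/3.5880)·3.567735 = -0.086250
denominator = 1 − 3.705230 = -2.705230
p = -0.086250 / -2.705230 = 0.0319

p = 0.0319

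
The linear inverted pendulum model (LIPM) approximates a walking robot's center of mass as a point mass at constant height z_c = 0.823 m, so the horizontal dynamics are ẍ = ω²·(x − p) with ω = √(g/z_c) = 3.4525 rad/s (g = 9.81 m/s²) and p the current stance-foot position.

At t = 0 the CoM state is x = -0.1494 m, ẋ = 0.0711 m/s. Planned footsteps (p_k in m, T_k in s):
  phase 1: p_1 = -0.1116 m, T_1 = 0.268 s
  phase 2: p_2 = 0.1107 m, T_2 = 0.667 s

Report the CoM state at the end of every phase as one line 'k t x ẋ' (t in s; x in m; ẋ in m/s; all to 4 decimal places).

phase 1: p=-0.1116, T=0.268, ωT=0.925270, cosh=1.459487, sinh=1.063062; start (x,ẋ)=(-0.149400, 0.071100) → end (x,ẋ)=(-0.144876, -0.034965)
phase 2: p=0.1107, T=0.667, ωT=2.302818, cosh=5.051151, sinh=4.951174; start (x,ẋ)=(-0.144876, -0.034965) → end (x,ẋ)=(-1.230396, -4.545413)

1 0.2680 -0.1449 -0.0350
2 0.9350 -1.2304 -4.5454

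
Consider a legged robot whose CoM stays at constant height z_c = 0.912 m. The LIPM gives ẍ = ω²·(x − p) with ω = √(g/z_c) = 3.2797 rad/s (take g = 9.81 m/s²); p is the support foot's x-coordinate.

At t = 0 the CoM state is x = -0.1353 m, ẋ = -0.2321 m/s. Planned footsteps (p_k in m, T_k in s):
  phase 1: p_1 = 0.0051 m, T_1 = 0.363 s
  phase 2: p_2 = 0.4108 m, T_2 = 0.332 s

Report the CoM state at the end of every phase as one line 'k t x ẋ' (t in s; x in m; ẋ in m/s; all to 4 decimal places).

phase 1: p=0.0051, T=0.363, ωT=1.190531, cosh=1.796444, sinh=1.492384; start (x,ẋ)=(-0.135300, -0.232100) → end (x,ẋ)=(-0.352735, -1.104152)
phase 2: p=0.4108, T=0.332, ωT=1.088860, cosh=1.653743, sinh=1.317143; start (x,ẋ)=(-0.352735, -1.104152) → end (x,ẋ)=(-1.295323, -5.124328)

1 0.3630 -0.3527 -1.1042
2 0.6950 -1.2953 -5.1243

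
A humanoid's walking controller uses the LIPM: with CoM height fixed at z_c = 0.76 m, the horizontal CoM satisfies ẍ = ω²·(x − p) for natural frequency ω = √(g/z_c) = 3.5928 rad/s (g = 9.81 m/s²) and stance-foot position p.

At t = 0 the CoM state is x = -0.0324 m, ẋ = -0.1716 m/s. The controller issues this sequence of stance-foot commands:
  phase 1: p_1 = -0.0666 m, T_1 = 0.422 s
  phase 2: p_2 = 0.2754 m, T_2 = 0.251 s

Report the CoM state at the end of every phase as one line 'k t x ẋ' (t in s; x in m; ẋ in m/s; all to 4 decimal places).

1 0.4220 -0.0885 -0.1433
2 0.6730 -0.2878 -1.5510

phase 1: p=-0.0666, T=0.422, ωT=1.516162, cosh=2.387131, sinh=2.167578; start (x,ẋ)=(-0.032400, -0.171600) → end (x,ẋ)=(-0.088488, -0.143293)
phase 2: p=0.2754, T=0.251, ωT=0.901793, cosh=1.434929, sinh=1.029088; start (x,ẋ)=(-0.088488, -0.143293) → end (x,ẋ)=(-0.287798, -1.551022)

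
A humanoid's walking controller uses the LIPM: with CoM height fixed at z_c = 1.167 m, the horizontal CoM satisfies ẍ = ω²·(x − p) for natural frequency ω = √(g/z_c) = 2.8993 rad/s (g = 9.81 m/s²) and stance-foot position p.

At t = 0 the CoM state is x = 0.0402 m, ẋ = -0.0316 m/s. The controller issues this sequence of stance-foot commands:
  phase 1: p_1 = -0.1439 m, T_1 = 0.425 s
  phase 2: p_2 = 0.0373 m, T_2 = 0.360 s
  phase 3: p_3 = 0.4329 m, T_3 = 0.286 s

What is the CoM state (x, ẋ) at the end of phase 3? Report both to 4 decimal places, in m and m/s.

phase 1: p=-0.1439, T=0.425, ωT=1.232203, cosh=1.860211, sinh=1.568562; start (x,ẋ)=(0.040200, -0.031600) → end (x,ẋ)=(0.181469, 0.778455)
phase 2: p=0.0373, T=0.360, ωT=1.043748, cosh=1.595987, sinh=1.243854; start (x,ẋ)=(0.181469, 0.778455) → end (x,ẋ)=(0.601363, 1.762320)
phase 3: p=0.4329, T=0.286, ωT=0.829200, cosh=1.363941, sinh=0.927543; start (x,ẋ)=(0.601363, 1.762320) → end (x,ẋ)=(1.226475, 2.856737)

x = 1.2265, ẋ = 2.8567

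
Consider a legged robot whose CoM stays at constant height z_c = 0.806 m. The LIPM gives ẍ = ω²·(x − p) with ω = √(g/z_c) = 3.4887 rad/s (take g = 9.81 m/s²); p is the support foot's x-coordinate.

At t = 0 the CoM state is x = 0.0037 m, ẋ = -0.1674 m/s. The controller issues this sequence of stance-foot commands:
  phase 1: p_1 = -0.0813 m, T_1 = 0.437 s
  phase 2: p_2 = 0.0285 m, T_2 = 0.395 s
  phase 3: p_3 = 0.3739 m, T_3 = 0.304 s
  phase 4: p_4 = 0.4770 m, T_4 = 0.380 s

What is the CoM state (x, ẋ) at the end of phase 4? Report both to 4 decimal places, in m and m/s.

x = -0.3265, ẋ = -2.5904

phase 1: p=-0.0813, T=0.437, ωT=1.524562, cosh=2.405424, sinh=2.187707; start (x,ẋ)=(0.003700, -0.167400) → end (x,ẋ)=(0.018187, 0.246074)
phase 2: p=0.0285, T=0.395, ωT=1.378037, cosh=2.109589, sinh=1.857516; start (x,ẋ)=(0.018187, 0.246074) → end (x,ẋ)=(0.137763, 0.452284)
phase 3: p=0.3739, T=0.304, ωT=1.060565, cosh=1.617131, sinh=1.270871; start (x,ẋ)=(0.137763, 0.452284) → end (x,ẋ)=(0.156795, -0.315554)
phase 4: p=0.4770, T=0.380, ωT=1.325706, cosh=2.015229, sinh=1.749614; start (x,ẋ)=(0.156795, -0.315554) → end (x,ẋ)=(-0.326540, -2.590408)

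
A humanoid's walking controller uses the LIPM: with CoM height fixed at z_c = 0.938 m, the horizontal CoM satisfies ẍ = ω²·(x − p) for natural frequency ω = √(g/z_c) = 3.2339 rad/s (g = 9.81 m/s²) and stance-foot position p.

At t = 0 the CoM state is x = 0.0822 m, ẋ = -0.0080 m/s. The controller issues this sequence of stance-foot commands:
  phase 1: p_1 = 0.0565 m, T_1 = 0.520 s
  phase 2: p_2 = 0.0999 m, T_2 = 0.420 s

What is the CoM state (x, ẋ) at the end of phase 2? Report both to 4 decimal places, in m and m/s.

phase 1: p=0.0565, T=0.520, ωT=1.681628, cosh=2.780185, sinh=2.594114; start (x,ẋ)=(0.082200, -0.008000) → end (x,ẋ)=(0.121533, 0.193359)
phase 2: p=0.0999, T=0.420, ωT=1.358238, cosh=2.073224, sinh=1.816110; start (x,ẋ)=(0.121533, 0.193359) → end (x,ẋ)=(0.253338, 0.527931)

x = 0.2533, ẋ = 0.5279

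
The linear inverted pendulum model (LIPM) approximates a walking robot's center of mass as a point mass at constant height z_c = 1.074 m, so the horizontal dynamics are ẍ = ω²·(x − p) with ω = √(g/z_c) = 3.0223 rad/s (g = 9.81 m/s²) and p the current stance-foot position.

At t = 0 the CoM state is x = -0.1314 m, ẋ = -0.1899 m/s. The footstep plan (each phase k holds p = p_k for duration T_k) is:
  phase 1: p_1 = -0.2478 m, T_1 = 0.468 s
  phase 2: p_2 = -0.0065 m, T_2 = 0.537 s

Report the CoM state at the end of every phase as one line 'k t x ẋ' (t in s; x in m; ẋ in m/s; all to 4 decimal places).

1 0.4680 -0.1158 0.2672
2 1.0050 -0.0790 -0.1012

phase 1: p=-0.2478, T=0.468, ωT=1.414436, cosh=2.178615, sinh=1.935552; start (x,ẋ)=(-0.131400, -0.189900) → end (x,ẋ)=(-0.115826, 0.267200)
phase 2: p=-0.0065, T=0.537, ωT=1.622975, cosh=2.632728, sinh=2.435418; start (x,ẋ)=(-0.115826, 0.267200) → end (x,ẋ)=(-0.079011, -0.101233)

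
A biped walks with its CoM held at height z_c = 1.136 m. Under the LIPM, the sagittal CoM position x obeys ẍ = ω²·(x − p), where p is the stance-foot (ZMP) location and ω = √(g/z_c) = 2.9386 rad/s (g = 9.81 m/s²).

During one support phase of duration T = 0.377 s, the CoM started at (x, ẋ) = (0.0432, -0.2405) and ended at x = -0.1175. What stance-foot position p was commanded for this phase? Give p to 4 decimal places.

p = 0.1173

ωT = 2.9386·0.377 = 1.107852; cosh(ωT) = 1.679058, sinh(ωT) = 1.348790
x(T) = p + (x₀−p)·cosh(ωT) + (ẋ₀/ω)·sinh(ωT) ⇒ p·(1 − cosh) = x(T) − x₀·cosh − (ẋ₀/ω)·sinh
numerator   = -0.1175 − (0.0432)·1.679058 − (-0.2405/2.9386)·1.348790 = -0.079648
denominator = 1 − 1.679058 = -0.679058
p = -0.079648 / -0.679058 = 0.1173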